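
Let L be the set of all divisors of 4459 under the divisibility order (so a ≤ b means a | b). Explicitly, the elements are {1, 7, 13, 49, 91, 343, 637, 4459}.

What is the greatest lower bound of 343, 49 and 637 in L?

In the divisibility order, the meet is the greatest common divisor: gcd(343, 49, 637) = 49.

49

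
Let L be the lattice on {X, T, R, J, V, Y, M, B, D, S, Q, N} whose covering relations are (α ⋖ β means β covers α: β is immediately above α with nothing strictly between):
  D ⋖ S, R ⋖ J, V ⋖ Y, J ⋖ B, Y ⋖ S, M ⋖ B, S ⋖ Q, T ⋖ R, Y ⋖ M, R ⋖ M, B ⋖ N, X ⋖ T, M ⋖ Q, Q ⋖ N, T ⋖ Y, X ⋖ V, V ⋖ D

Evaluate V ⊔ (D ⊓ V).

D ∧ V = V
V ∨ V = V

V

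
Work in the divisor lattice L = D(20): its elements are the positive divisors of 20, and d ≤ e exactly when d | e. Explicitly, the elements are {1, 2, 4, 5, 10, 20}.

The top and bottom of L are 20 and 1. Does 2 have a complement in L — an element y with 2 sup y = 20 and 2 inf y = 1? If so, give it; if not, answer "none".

For every candidate y, either 2 ∨ y ≠ 20 or 2 ∧ y ≠ 1; no complement exists.

none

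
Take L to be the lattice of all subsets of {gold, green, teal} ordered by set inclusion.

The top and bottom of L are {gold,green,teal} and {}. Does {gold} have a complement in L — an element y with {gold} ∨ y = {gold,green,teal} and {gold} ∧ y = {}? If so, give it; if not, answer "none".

{green,teal}

Need y with {gold} ∨ y = {gold,green,teal} and {gold} ∧ y = {}.
Checking each element gives: {green,teal}.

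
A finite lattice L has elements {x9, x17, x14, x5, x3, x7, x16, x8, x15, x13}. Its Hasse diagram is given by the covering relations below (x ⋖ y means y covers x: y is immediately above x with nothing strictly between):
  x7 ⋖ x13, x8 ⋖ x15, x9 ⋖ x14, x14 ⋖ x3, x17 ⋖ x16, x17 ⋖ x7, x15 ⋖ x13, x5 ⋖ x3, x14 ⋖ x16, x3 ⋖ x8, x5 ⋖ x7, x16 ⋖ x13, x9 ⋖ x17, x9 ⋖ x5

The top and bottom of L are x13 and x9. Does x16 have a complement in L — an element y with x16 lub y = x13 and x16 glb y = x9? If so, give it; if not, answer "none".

x5

Need y with x16 ∨ y = x13 and x16 ∧ y = x9.
Checking each element gives: x5.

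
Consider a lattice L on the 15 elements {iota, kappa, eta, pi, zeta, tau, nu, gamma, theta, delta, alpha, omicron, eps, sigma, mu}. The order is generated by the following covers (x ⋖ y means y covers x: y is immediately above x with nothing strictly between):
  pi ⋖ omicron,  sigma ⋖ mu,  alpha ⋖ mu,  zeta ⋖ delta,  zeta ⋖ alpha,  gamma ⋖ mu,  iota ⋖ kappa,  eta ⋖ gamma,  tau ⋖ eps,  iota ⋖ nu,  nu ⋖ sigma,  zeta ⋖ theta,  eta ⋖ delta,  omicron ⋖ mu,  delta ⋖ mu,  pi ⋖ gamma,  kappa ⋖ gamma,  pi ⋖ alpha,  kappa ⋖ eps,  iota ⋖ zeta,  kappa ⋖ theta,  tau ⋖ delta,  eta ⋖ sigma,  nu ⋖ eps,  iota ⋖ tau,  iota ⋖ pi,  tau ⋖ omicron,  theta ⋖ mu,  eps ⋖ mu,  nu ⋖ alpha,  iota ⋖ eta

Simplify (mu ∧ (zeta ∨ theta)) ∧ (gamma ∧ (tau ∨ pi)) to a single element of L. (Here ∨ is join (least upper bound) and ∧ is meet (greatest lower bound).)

zeta ∨ theta = theta
mu ∧ theta = theta
tau ∨ pi = omicron
gamma ∧ omicron = pi
theta ∧ pi = iota

iota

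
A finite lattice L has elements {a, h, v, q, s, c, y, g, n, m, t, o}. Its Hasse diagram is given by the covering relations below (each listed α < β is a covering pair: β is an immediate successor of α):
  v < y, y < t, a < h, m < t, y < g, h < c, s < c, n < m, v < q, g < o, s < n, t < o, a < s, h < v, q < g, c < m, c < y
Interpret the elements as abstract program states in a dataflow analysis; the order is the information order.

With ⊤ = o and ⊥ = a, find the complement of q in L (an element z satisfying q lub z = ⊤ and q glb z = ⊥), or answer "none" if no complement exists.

n

Need z with q ∨ z = o and q ∧ z = a.
Checking each element gives: n.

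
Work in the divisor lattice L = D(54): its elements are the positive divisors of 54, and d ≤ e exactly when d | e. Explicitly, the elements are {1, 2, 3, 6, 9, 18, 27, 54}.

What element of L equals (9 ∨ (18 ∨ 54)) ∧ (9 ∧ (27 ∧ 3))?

3

18 ∨ 54 = 54
9 ∨ 54 = 54
27 ∧ 3 = 3
9 ∧ 3 = 3
54 ∧ 3 = 3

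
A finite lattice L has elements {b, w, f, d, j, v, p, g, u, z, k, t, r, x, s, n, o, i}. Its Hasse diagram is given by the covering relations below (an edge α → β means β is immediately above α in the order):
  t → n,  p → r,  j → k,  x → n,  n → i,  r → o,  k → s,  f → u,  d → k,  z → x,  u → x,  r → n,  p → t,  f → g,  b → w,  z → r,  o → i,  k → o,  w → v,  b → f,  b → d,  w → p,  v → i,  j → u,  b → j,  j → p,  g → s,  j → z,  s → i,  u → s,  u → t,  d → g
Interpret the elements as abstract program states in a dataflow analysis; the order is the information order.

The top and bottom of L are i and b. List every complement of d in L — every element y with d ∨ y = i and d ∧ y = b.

n, t, v, x

Need y with d ∨ y = i and d ∧ y = b.
Checking each element gives: n, t, v, x.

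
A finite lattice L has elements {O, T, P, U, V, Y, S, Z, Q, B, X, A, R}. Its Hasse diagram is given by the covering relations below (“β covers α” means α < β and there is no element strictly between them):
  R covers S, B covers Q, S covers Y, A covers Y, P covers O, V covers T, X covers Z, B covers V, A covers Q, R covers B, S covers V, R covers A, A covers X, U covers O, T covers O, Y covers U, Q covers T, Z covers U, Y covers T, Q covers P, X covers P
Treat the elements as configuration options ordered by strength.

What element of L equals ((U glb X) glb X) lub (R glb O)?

U ∧ X = U
U ∧ X = U
R ∧ O = O
U ∨ O = U

U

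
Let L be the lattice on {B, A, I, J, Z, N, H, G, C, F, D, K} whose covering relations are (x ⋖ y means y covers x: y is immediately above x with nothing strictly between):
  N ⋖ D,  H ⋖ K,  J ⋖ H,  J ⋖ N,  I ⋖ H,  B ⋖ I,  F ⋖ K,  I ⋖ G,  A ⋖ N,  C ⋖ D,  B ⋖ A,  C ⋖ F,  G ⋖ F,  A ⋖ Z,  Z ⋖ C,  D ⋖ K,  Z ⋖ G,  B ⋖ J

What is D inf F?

C

Common lower bounds of {D, F}: A, B, C, Z.
The greatest among these is C.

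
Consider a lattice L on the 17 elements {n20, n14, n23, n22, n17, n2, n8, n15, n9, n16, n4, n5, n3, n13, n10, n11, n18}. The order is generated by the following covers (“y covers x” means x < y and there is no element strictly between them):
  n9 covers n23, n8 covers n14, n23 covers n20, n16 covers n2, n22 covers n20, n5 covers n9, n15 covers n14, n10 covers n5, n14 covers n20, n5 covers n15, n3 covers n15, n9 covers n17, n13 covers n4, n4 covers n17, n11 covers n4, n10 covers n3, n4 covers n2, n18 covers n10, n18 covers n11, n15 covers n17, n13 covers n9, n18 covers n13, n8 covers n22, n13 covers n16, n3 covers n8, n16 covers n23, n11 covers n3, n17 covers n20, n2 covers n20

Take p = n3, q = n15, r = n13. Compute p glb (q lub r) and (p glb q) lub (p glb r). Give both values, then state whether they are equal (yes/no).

q lub r = n18, so p glb (q lub r) = n3 glb n18 = n3.
p glb q = n15 and p glb r = n17, so (p glb q) lub (p glb r) = n15 lub n17 = n15.
Equal: no.

n3; n15; no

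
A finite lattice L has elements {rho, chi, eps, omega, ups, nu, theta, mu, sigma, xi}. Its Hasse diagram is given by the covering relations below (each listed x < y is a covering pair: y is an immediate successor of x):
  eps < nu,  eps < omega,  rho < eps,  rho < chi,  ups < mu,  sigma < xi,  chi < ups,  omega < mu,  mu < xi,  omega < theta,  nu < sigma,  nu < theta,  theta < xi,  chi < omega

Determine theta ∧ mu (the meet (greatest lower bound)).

omega

Common lower bounds of {theta, mu}: chi, eps, omega, rho.
The greatest among these is omega.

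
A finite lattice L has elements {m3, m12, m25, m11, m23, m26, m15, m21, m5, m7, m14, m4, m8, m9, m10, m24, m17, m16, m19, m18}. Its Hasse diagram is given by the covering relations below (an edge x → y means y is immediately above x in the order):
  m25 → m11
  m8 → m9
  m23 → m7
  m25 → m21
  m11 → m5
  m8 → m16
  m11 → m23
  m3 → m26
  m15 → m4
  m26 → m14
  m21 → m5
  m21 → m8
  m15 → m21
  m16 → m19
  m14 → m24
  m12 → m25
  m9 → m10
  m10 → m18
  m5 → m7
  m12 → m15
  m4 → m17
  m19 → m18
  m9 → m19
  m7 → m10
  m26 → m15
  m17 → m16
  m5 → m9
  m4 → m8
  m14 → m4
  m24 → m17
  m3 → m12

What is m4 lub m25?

Common upper bounds of {m4, m25}: m10, m16, m18, m19, m8, m9.
The least among these is m8.

m8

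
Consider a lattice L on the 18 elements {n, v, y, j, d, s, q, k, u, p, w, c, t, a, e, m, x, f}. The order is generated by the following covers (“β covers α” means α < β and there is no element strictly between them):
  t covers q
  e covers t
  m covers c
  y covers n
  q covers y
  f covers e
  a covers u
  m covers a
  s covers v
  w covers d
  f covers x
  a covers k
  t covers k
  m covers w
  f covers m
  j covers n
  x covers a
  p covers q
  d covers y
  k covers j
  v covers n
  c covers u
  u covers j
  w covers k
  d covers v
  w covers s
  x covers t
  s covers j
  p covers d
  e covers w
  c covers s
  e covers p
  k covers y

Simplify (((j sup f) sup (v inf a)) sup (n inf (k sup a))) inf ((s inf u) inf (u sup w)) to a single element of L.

j

j ∨ f = f
v ∧ a = n
f ∨ n = f
k ∨ a = a
n ∧ a = n
f ∨ n = f
s ∧ u = j
u ∨ w = m
j ∧ m = j
f ∧ j = j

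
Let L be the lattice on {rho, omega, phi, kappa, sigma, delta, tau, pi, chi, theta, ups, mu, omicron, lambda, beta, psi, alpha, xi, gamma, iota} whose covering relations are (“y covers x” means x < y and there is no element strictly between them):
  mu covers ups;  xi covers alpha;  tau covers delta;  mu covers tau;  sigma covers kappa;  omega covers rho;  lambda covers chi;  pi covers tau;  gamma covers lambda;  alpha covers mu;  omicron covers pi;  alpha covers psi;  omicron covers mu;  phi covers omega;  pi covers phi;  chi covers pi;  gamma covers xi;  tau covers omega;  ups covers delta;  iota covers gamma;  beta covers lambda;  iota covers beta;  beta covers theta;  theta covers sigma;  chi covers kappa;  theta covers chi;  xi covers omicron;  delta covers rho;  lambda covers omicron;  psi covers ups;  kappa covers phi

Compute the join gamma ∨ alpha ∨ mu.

gamma

Common upper bounds of {gamma, alpha, mu}: gamma, iota.
The least among these is gamma.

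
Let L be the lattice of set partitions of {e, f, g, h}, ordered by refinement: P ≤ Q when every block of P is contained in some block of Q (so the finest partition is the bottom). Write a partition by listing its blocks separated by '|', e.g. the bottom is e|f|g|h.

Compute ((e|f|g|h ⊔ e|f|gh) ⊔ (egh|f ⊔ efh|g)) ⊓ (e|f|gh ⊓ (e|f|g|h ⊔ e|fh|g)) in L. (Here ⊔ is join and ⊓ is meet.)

e|f|g|h

e|f|g|h ∨ e|f|gh = e|f|gh
egh|f ∨ efh|g = efgh
e|f|gh ∨ efgh = efgh
e|f|g|h ∨ e|fh|g = e|fh|g
e|f|gh ∧ e|fh|g = e|f|g|h
efgh ∧ e|f|g|h = e|f|g|h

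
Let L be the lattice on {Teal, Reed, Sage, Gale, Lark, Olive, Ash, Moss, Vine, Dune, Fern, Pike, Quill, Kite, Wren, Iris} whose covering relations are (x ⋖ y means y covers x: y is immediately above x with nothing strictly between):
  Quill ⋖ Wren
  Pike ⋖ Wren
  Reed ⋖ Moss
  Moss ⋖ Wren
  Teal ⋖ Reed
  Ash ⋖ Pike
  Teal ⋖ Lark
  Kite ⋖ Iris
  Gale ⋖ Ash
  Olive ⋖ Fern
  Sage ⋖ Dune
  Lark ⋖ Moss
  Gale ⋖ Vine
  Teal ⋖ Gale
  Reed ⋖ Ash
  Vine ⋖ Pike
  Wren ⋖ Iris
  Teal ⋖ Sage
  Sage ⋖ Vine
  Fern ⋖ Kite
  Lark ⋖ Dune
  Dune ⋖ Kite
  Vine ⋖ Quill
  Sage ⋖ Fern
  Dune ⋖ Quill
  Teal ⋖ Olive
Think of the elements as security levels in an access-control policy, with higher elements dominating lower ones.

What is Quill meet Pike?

Vine

Common lower bounds of {Quill, Pike}: Gale, Sage, Teal, Vine.
The greatest among these is Vine.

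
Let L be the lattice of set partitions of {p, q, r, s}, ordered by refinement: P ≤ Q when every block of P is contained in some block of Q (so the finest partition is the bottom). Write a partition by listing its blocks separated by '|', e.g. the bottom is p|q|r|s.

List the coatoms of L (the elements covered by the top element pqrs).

pqr|s, pqs|r, pq|rs, prs|q, pr|qs, ps|qr, p|qrs

The coatoms are exactly the elements covered by pqrs: pqr|s, pqs|r, pq|rs, prs|q, pr|qs, ps|qr, p|qrs.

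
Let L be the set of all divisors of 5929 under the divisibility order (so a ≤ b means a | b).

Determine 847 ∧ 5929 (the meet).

847

In the divisibility order, the meet is the greatest common divisor: gcd(847, 5929) = 847.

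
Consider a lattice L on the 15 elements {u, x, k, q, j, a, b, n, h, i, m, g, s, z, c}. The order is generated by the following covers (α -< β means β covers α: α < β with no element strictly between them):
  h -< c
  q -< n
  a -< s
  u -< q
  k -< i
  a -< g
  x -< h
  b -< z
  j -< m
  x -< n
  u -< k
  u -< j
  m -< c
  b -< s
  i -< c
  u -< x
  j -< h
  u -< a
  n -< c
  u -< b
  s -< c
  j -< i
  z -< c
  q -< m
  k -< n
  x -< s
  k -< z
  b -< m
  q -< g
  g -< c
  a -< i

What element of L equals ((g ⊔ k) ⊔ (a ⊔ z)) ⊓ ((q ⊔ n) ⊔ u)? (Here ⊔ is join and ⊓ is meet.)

g ∨ k = c
a ∨ z = c
c ∨ c = c
q ∨ n = n
n ∨ u = n
c ∧ n = n

n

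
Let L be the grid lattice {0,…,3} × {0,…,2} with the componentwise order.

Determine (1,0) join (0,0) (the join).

In a product of chains, the join is componentwise max, giving (1,0).

(1,0)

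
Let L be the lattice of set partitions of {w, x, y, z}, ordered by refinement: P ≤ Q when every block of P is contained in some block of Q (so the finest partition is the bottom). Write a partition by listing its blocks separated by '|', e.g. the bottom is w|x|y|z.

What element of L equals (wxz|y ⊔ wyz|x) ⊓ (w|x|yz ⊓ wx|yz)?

wxz|y ∨ wyz|x = wxyz
w|x|yz ∧ wx|yz = w|x|yz
wxyz ∧ w|x|yz = w|x|yz

w|x|yz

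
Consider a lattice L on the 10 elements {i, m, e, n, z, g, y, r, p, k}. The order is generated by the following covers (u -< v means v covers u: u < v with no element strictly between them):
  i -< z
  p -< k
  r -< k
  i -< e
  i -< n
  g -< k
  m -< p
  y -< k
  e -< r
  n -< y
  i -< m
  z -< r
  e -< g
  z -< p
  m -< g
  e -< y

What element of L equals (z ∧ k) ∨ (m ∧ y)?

z

z ∧ k = z
m ∧ y = i
z ∨ i = z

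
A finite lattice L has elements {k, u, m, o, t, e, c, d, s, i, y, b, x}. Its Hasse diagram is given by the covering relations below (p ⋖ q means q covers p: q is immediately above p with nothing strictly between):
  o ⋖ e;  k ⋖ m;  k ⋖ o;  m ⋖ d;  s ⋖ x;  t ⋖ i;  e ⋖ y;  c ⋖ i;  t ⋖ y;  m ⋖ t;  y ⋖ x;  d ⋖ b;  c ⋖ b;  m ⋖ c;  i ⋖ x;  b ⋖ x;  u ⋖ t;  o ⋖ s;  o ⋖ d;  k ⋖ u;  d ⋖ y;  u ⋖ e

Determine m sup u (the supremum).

Common upper bounds of {m, u}: i, t, x, y.
The least among these is t.

t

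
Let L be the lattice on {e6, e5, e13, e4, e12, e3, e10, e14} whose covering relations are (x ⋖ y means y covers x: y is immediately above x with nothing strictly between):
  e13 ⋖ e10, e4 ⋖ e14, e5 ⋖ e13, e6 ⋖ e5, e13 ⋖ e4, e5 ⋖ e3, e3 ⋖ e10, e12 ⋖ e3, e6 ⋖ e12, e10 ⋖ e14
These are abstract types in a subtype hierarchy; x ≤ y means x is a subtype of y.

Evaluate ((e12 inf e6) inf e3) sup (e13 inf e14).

e12 ∧ e6 = e6
e6 ∧ e3 = e6
e13 ∧ e14 = e13
e6 ∨ e13 = e13

e13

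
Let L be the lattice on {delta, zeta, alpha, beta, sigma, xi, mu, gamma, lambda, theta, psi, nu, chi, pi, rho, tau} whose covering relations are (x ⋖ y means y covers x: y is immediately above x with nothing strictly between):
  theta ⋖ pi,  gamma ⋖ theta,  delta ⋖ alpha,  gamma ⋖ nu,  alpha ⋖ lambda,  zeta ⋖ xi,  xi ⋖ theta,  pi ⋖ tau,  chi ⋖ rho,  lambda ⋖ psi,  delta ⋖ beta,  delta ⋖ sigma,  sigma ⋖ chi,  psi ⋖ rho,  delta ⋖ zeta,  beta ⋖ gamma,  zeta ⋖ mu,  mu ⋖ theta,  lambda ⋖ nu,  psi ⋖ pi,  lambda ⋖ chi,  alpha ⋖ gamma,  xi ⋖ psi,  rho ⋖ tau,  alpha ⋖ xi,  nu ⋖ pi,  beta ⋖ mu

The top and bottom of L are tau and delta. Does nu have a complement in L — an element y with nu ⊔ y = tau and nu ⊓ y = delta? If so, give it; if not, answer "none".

sigma

Need y with nu ∨ y = tau and nu ∧ y = delta.
Checking each element gives: sigma.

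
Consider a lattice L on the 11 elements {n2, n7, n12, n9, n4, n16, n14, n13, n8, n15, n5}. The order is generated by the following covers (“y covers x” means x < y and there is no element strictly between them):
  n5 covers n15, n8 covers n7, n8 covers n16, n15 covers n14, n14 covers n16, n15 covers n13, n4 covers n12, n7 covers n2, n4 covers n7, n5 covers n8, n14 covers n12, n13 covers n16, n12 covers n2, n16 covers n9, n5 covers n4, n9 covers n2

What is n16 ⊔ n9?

n16

Common upper bounds of {n16, n9}: n13, n14, n15, n16, n5, n8.
The least among these is n16.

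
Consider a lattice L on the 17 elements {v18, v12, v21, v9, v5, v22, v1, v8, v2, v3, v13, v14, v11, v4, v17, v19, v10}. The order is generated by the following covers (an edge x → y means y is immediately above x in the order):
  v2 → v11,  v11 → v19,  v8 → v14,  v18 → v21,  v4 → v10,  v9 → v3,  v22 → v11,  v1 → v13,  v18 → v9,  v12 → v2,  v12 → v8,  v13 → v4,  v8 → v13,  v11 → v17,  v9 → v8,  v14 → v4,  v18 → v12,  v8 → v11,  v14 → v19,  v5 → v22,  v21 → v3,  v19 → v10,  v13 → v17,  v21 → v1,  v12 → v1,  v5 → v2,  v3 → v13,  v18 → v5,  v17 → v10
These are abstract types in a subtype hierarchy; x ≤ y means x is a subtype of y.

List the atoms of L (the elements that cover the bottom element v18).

v12, v21, v5, v9

The atoms are exactly the elements that cover v18: v12, v21, v5, v9.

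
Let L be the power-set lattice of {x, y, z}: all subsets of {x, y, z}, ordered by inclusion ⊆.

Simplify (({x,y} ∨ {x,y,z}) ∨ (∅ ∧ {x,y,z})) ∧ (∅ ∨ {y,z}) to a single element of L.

{x,y} ∨ {x,y,z} = {x,y,z}
∅ ∧ {x,y,z} = ∅
{x,y,z} ∨ ∅ = {x,y,z}
∅ ∨ {y,z} = {y,z}
{x,y,z} ∧ {y,z} = {y,z}

{y,z}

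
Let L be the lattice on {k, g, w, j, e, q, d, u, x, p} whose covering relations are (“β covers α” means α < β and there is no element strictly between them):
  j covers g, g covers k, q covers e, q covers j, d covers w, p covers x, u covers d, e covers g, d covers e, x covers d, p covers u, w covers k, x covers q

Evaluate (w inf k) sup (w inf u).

w

w ∧ k = k
w ∧ u = w
k ∨ w = w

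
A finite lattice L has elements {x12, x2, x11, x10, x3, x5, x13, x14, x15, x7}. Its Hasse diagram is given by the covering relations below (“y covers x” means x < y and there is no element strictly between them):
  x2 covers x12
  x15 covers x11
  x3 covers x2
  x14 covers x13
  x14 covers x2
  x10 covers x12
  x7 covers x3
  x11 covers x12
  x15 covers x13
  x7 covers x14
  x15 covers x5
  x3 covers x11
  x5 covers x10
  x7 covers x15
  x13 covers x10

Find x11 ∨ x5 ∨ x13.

x15

Common upper bounds of {x11, x5, x13}: x15, x7.
The least among these is x15.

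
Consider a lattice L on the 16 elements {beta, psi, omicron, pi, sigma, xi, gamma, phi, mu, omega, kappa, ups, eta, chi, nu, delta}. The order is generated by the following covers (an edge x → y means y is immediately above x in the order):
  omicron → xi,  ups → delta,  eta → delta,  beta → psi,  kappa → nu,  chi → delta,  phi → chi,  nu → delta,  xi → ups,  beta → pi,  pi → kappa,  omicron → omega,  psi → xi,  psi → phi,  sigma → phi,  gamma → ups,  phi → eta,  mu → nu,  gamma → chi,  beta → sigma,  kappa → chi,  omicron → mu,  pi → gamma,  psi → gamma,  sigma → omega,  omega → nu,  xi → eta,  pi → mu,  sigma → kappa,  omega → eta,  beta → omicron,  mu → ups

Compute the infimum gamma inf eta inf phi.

Common lower bounds of {gamma, eta, phi}: beta, psi.
The greatest among these is psi.

psi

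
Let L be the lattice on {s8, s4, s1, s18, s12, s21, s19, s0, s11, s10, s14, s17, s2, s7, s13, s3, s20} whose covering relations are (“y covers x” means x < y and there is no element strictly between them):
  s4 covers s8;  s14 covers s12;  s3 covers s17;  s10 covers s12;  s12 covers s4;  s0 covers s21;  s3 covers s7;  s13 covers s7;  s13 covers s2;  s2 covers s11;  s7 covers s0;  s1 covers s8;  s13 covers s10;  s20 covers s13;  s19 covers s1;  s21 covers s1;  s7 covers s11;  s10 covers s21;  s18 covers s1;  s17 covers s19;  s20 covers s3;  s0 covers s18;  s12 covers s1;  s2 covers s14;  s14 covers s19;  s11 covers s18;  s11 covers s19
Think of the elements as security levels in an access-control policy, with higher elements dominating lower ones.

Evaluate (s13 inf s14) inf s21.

s13 ∧ s14 = s14
s14 ∧ s21 = s1

s1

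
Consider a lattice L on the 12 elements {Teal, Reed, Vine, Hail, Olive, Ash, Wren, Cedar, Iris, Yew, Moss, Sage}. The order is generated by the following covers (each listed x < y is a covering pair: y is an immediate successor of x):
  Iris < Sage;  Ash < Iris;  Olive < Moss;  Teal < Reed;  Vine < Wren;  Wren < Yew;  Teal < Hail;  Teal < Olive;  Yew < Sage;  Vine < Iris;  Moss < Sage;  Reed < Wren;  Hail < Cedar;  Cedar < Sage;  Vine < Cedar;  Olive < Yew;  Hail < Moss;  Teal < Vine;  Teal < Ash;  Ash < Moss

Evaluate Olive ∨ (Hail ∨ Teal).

Hail ∨ Teal = Hail
Olive ∨ Hail = Moss

Moss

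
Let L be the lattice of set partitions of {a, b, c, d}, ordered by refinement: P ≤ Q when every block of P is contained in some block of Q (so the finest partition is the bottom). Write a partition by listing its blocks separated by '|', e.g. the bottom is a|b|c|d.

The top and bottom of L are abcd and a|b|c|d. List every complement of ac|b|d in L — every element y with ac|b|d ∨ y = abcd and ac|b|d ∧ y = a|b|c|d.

abd|c, ab|cd, ad|bc, a|bcd

Need y with ac|b|d ∨ y = abcd and ac|b|d ∧ y = a|b|c|d.
Checking each element gives: abd|c, ab|cd, ad|bc, a|bcd.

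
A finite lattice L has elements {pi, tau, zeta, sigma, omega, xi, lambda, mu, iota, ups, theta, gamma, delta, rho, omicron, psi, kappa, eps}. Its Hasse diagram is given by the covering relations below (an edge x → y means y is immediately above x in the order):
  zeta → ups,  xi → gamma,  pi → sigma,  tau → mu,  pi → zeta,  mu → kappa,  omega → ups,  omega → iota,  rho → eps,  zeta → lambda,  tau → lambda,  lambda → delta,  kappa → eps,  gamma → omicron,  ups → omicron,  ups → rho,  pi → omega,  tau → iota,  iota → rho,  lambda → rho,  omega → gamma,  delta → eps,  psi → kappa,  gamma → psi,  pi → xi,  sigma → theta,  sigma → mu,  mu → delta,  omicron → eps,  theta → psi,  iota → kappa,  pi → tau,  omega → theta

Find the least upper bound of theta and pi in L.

theta

Common upper bounds of {theta, pi}: eps, kappa, psi, theta.
The least among these is theta.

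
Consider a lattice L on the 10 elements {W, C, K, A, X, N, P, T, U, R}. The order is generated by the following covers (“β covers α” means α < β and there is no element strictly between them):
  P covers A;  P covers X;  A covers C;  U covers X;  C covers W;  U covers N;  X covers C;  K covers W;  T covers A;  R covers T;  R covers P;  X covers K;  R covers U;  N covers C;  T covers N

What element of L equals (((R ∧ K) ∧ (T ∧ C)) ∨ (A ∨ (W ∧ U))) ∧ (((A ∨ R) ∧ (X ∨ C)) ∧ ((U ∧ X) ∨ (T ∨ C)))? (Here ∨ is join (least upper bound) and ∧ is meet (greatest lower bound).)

R ∧ K = K
T ∧ C = C
K ∧ C = W
W ∧ U = W
A ∨ W = A
W ∨ A = A
A ∨ R = R
X ∨ C = X
R ∧ X = X
U ∧ X = X
T ∨ C = T
X ∨ T = R
X ∧ R = X
A ∧ X = C

C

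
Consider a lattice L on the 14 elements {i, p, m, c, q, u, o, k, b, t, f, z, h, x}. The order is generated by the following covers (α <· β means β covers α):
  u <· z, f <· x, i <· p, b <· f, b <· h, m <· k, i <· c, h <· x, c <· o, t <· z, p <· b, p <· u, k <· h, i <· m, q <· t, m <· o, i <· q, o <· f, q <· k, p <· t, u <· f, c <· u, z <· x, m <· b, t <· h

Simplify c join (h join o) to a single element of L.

x

h ∨ o = x
c ∨ x = x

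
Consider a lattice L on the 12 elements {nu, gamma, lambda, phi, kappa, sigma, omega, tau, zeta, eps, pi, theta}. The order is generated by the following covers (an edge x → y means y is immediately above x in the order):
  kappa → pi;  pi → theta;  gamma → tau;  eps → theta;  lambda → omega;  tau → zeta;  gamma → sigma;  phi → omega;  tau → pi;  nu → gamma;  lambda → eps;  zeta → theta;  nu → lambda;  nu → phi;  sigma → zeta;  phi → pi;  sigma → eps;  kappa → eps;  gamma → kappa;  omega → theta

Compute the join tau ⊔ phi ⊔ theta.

Common upper bounds of {tau, phi, theta}: theta.
The least among these is theta.

theta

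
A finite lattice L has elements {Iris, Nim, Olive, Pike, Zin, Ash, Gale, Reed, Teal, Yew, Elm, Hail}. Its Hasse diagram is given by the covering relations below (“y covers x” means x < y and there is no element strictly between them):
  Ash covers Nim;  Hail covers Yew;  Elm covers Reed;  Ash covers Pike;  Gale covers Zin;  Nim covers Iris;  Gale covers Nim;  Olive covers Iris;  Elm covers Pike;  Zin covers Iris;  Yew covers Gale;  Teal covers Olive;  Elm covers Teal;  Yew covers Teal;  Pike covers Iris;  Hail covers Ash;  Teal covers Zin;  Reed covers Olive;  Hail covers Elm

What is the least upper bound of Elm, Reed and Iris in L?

Common upper bounds of {Elm, Reed, Iris}: Elm, Hail.
The least among these is Elm.

Elm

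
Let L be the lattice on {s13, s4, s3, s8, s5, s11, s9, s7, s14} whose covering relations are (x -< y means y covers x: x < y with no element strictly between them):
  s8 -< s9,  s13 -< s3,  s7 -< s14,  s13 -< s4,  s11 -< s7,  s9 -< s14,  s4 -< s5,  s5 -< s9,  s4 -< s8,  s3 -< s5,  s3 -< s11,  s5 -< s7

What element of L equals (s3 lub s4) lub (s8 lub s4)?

s3 ∨ s4 = s5
s8 ∨ s4 = s8
s5 ∨ s8 = s9

s9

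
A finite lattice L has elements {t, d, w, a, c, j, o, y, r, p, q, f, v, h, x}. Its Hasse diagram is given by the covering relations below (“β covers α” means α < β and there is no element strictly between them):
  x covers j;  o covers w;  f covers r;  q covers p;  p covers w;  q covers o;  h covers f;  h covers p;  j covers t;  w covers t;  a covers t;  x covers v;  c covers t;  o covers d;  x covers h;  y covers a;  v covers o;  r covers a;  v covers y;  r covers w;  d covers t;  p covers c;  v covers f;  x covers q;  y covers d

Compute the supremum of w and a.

Common upper bounds of {w, a}: f, h, r, v, x.
The least among these is r.

r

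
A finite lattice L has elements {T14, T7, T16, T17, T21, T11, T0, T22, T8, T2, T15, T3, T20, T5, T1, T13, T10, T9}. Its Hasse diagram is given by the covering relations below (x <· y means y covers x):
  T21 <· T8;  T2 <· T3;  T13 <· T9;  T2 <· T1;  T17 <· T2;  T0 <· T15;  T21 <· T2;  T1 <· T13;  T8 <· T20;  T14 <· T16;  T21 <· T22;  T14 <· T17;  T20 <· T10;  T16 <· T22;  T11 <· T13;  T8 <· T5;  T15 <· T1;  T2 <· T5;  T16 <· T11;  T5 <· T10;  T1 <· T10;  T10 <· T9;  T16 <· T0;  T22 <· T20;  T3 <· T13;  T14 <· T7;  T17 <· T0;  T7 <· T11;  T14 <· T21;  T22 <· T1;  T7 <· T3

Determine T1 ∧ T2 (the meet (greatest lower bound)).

Common lower bounds of {T1, T2}: T14, T17, T2, T21.
The greatest among these is T2.

T2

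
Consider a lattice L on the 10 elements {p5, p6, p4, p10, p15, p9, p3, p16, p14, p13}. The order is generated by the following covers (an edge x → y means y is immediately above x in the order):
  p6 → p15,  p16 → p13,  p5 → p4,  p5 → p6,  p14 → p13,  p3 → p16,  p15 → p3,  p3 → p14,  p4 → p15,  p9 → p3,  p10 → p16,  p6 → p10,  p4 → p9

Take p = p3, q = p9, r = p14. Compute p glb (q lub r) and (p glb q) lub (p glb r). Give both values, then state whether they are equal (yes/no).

q lub r = p14, so p glb (q lub r) = p3 glb p14 = p3.
p glb q = p9 and p glb r = p3, so (p glb q) lub (p glb r) = p9 lub p3 = p3.
Equal: yes.

p3; p3; yes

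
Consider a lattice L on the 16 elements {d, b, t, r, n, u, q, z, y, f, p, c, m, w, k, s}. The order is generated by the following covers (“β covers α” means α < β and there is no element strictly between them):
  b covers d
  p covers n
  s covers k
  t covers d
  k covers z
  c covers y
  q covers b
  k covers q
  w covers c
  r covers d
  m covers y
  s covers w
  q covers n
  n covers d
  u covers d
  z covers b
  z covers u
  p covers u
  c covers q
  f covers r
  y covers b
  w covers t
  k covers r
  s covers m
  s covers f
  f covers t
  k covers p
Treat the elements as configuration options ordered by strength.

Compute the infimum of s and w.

Common lower bounds of {s, w}: b, c, d, n, q, t, w, y.
The greatest among these is w.

w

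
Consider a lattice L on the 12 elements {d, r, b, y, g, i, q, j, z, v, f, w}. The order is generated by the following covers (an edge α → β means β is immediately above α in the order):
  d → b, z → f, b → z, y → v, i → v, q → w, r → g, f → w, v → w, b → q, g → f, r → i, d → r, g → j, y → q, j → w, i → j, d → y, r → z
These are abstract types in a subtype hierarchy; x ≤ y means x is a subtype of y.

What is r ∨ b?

z

Common upper bounds of {r, b}: f, w, z.
The least among these is z.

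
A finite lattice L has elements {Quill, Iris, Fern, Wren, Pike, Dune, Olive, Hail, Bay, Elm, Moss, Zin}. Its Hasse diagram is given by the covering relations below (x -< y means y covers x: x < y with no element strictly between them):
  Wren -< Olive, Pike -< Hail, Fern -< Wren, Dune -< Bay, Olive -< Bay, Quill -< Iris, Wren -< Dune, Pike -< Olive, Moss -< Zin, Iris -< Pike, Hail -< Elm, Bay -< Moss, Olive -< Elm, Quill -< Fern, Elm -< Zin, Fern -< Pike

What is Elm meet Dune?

Common lower bounds of {Elm, Dune}: Fern, Quill, Wren.
The greatest among these is Wren.

Wren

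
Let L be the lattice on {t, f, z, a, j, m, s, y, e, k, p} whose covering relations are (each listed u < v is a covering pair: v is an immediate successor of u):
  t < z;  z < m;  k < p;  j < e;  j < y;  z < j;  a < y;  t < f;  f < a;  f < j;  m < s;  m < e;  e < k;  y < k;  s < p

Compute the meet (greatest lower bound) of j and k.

Common lower bounds of {j, k}: f, j, t, z.
The greatest among these is j.

j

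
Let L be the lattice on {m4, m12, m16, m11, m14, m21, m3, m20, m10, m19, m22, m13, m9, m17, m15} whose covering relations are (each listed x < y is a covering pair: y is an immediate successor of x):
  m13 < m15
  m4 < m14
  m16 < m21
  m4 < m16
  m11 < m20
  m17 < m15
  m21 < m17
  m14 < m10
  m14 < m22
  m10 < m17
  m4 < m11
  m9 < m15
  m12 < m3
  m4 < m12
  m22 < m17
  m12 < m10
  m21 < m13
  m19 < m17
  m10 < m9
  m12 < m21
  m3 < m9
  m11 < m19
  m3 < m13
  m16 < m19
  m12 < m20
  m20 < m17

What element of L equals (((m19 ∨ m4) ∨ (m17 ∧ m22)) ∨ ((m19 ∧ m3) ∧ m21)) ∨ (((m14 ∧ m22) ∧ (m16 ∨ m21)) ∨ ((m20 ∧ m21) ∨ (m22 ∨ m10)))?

m17

m19 ∨ m4 = m19
m17 ∧ m22 = m22
m19 ∨ m22 = m17
m19 ∧ m3 = m4
m4 ∧ m21 = m4
m17 ∨ m4 = m17
m14 ∧ m22 = m14
m16 ∨ m21 = m21
m14 ∧ m21 = m4
m20 ∧ m21 = m12
m22 ∨ m10 = m17
m12 ∨ m17 = m17
m4 ∨ m17 = m17
m17 ∨ m17 = m17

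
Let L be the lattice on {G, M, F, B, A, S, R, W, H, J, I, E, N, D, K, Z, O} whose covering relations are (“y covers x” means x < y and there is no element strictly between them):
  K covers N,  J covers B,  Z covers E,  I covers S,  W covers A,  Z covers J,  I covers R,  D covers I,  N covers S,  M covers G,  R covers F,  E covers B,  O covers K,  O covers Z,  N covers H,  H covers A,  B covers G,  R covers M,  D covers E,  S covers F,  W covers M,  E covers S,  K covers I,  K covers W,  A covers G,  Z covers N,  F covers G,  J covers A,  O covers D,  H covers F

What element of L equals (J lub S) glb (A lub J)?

J ∨ S = Z
A ∨ J = J
Z ∧ J = J

J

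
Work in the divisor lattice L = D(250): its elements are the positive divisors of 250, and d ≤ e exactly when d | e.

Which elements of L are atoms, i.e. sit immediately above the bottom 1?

2, 5

The atoms are exactly the elements that cover 1: 2, 5.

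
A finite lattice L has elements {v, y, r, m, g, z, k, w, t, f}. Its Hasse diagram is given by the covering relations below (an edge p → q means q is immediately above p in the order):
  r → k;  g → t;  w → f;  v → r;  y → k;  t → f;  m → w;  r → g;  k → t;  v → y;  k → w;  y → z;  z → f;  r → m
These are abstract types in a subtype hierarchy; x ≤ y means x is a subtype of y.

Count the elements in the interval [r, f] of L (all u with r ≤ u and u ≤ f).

The interval [r, f] = {f, g, k, m, r, t, w}, which has 7 elements.

7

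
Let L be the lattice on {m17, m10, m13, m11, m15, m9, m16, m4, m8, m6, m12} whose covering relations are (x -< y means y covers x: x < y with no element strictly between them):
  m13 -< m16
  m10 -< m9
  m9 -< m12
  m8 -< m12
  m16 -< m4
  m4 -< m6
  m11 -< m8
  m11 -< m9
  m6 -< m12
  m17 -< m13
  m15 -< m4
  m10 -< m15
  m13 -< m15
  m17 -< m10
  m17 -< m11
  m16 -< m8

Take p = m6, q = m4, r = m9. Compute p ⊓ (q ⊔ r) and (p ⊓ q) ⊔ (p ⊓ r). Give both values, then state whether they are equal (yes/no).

q ⊔ r = m12, so p ⊓ (q ⊔ r) = m6 ⊓ m12 = m6.
p ⊓ q = m4 and p ⊓ r = m10, so (p ⊓ q) ⊔ (p ⊓ r) = m4 ⊔ m10 = m4.
Equal: no.

m6; m4; no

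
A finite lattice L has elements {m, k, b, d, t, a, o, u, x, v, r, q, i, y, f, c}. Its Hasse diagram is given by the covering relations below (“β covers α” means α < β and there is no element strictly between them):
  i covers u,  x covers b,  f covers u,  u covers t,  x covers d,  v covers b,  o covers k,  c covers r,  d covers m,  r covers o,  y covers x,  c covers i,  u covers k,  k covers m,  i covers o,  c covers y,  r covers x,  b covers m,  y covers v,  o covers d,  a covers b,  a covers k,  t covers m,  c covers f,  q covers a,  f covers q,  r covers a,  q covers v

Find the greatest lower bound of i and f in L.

u

Common lower bounds of {i, f}: k, m, t, u.
The greatest among these is u.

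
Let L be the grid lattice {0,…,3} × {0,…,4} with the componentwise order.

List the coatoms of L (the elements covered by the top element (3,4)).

The coatoms are exactly the elements covered by (3,4): (2,4), (3,3).

(2,4), (3,3)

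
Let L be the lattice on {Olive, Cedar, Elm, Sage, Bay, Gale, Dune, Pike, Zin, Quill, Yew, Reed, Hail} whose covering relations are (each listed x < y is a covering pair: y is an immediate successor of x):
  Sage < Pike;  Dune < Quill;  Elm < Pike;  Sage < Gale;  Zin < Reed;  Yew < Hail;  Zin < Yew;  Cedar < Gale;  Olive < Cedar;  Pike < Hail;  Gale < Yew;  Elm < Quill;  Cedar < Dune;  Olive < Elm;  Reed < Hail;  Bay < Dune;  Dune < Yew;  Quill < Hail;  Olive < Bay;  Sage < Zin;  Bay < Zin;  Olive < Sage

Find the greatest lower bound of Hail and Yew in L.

Common lower bounds of {Hail, Yew}: Bay, Cedar, Dune, Gale, Olive, Sage, Yew, Zin.
The greatest among these is Yew.

Yew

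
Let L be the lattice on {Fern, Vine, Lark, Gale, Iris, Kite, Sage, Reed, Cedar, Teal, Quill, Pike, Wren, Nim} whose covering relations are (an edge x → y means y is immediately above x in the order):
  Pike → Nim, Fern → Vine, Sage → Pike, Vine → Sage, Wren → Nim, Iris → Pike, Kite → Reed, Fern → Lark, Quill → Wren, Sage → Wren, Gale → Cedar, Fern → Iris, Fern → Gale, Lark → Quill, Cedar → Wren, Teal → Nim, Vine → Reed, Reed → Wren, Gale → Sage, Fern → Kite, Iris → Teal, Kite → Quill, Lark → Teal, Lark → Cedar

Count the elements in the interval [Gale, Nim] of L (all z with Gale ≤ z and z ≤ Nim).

6

The interval [Gale, Nim] = {Cedar, Gale, Nim, Pike, Sage, Wren}, which has 6 elements.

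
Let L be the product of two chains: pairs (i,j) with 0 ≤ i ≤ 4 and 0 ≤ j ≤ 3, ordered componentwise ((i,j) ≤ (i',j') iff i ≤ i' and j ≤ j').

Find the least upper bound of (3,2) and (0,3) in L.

In a product of chains, the join is componentwise max, giving (3,3).

(3,3)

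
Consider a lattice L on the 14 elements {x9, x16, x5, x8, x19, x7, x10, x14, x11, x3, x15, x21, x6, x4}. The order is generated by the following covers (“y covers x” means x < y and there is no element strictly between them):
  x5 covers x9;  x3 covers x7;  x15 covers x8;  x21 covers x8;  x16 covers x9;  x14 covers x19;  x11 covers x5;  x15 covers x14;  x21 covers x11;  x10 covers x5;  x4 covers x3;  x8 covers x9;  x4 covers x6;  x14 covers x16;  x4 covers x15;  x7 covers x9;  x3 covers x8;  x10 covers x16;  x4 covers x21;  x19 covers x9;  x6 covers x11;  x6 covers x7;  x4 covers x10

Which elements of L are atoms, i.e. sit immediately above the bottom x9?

The atoms are exactly the elements that cover x9: x16, x19, x5, x7, x8.

x16, x19, x5, x7, x8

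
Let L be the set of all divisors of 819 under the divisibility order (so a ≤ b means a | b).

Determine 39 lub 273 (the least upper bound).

In the divisibility order, the join is the least common multiple: lcm(39, 273) = 273.

273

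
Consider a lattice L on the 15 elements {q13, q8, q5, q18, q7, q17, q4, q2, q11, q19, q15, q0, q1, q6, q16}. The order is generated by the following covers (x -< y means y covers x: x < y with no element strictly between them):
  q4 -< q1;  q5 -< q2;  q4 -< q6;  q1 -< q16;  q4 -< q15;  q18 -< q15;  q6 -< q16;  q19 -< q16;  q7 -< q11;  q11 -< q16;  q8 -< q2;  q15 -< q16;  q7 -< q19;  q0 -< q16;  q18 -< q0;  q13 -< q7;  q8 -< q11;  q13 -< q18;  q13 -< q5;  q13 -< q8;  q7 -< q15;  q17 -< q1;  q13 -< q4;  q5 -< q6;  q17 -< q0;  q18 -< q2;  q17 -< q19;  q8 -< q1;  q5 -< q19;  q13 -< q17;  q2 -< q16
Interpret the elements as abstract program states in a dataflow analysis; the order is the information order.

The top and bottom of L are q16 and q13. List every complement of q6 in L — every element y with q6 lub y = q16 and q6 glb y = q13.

Need y with q6 ∨ y = q16 and q6 ∧ y = q13.
Checking each element gives: q0, q11, q17, q18, q7, q8.

q0, q11, q17, q18, q7, q8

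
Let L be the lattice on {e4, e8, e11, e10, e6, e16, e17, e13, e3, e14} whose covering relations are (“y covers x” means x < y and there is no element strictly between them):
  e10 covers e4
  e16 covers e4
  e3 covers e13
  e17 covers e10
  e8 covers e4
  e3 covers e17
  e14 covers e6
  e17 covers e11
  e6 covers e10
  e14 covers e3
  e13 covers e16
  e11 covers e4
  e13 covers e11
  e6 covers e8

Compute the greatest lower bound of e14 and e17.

e17

Common lower bounds of {e14, e17}: e10, e11, e17, e4.
The greatest among these is e17.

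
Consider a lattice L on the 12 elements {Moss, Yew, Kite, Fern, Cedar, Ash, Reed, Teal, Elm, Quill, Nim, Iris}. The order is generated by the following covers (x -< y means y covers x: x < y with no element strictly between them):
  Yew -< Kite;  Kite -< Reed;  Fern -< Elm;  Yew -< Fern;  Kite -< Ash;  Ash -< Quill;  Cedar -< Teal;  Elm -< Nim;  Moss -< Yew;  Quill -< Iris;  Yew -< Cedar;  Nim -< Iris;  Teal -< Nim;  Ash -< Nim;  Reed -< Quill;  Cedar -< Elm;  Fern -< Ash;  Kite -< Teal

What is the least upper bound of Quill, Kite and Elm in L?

Common upper bounds of {Quill, Kite, Elm}: Iris.
The least among these is Iris.

Iris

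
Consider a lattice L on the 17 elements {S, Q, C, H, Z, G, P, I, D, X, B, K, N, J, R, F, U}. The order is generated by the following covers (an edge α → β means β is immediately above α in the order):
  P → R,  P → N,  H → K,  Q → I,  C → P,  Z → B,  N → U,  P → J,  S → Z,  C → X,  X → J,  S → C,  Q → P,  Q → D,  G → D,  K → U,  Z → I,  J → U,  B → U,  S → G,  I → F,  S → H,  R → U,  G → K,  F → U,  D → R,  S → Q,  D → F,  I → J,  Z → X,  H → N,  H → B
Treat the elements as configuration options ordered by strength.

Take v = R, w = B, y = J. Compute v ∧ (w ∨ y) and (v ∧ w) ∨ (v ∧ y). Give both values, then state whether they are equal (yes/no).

w ∨ y = U, so v ∧ (w ∨ y) = R ∧ U = R.
v ∧ w = S and v ∧ y = P, so (v ∧ w) ∨ (v ∧ y) = S ∨ P = P.
Equal: no.

R; P; no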